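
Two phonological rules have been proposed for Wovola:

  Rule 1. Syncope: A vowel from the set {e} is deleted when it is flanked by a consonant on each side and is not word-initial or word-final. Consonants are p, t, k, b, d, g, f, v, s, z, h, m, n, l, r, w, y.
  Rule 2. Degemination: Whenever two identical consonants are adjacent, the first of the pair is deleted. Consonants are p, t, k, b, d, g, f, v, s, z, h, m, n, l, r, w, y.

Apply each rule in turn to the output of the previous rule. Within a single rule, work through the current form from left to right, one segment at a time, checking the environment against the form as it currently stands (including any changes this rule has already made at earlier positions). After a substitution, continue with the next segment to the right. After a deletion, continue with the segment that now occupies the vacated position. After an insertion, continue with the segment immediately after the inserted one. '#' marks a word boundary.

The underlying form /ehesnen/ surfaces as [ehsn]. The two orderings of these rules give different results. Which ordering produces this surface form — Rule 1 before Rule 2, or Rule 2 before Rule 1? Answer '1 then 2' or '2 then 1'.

1 then 2

Order 1 then 2:
  1 Syncope: [ehesnen] → [ehsnn]
  2 Degemination: [ehsnn] → [ehsn]
  result: [ehsn]
Order 2 then 1:
  2 Degemination: no change — [ehesnen]
  1 Syncope: [ehesnen] → [ehsnn]
  result: [ehsnn]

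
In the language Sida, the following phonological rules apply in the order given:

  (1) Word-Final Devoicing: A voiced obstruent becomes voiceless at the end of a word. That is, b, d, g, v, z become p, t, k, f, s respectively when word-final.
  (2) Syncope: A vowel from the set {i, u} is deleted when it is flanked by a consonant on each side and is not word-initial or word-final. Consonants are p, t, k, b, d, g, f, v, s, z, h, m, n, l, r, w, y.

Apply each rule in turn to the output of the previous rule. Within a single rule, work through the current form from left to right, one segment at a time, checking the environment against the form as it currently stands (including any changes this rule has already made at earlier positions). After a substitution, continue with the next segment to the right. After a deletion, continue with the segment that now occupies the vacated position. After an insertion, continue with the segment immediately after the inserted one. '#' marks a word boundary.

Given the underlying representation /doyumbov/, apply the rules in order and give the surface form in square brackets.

[doymbof]

(1) Word-Final Devoicing: [doyumbov] → [doyumbof]
(2) Syncope: [doyumbof] → [doymbof]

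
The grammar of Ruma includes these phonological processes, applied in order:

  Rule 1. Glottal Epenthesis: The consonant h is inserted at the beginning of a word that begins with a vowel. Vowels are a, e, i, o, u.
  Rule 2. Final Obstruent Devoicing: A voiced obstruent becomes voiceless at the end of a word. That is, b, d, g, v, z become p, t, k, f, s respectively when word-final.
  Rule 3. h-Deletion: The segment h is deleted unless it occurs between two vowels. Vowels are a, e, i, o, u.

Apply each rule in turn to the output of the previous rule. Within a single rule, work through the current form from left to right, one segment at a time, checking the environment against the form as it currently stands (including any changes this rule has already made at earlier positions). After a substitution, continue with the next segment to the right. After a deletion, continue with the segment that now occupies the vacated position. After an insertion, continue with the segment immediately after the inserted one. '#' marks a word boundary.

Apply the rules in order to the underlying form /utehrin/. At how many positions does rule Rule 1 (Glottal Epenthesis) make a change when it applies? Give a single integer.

1

Rule 1 Glottal Epenthesis: [utehrin] → [hutehrin]
Rule 2 Final Obstruent Devoicing: no change — [hutehrin]
Rule 3 h-Deletion: [hutehrin] → [uterin]
Rule Rule 1 changed 1 position(s).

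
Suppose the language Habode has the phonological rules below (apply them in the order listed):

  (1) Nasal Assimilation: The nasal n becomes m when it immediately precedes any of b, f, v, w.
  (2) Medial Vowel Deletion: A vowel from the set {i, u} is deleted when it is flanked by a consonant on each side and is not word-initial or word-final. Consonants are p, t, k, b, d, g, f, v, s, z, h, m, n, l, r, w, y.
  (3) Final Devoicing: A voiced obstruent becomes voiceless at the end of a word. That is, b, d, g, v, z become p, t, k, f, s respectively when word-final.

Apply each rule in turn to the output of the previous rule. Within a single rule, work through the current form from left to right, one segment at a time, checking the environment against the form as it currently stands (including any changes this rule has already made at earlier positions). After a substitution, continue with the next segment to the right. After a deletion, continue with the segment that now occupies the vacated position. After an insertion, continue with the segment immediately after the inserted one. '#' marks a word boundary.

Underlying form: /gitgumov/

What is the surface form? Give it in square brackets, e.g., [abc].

[gtgmof]

(1) Nasal Assimilation: no change — [gitgumov]
(2) Medial Vowel Deletion: [gitgumov] → [gtgmov]
(3) Final Devoicing: [gtgmov] → [gtgmof]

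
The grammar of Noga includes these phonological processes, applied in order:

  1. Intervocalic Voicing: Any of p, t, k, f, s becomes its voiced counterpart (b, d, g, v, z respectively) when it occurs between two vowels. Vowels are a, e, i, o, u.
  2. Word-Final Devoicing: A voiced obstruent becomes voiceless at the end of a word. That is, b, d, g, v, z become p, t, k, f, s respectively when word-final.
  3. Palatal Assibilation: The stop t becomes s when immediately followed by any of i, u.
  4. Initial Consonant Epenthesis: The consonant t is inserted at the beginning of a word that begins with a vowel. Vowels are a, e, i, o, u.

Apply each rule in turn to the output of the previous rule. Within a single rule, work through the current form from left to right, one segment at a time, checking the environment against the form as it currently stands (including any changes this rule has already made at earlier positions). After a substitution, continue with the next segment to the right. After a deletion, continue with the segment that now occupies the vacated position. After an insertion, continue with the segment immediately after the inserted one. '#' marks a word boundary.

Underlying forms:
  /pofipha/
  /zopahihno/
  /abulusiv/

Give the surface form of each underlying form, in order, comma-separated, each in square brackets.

[povipha], [zobahihno], [tabuluzif]

/pofipha/:
  1 Intervocalic Voicing: [pofipha] → [povipha]
  2 Word-Final Devoicing: no change — [povipha]
  3 Palatal Assibilation: no change — [povipha]
  4 Initial Consonant Epenthesis: no change — [povipha]
/zopahihno/:
  1 Intervocalic Voicing: [zopahihno] → [zobahihno]
  2 Word-Final Devoicing: no change — [zobahihno]
  3 Palatal Assibilation: no change — [zobahihno]
  4 Initial Consonant Epenthesis: no change — [zobahihno]
/abulusiv/:
  1 Intervocalic Voicing: [abulusiv] → [abuluziv]
  2 Word-Final Devoicing: [abuluziv] → [abuluzif]
  3 Palatal Assibilation: no change — [abuluzif]
  4 Initial Consonant Epenthesis: [abuluzif] → [tabuluzif]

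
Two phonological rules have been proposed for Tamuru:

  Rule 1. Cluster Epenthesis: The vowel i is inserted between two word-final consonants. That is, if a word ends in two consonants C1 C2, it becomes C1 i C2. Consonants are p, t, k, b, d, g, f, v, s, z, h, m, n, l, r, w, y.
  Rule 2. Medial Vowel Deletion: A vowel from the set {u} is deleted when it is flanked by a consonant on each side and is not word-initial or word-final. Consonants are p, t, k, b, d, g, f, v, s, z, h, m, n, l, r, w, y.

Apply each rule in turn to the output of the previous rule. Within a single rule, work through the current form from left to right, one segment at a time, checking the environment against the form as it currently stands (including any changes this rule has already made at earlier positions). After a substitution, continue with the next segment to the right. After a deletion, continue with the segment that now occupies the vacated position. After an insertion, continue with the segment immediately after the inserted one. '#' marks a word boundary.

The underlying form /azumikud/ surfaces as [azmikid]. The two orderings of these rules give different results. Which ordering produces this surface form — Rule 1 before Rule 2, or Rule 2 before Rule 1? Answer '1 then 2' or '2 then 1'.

2 then 1

Order 1 then 2:
  1 Cluster Epenthesis: no change — [azumikud]
  2 Medial Vowel Deletion: [azumikud] → [azmikd]
  result: [azmikd]
Order 2 then 1:
  2 Medial Vowel Deletion: [azumikud] → [azmikd]
  1 Cluster Epenthesis: [azmikd] → [azmikid]
  result: [azmikid]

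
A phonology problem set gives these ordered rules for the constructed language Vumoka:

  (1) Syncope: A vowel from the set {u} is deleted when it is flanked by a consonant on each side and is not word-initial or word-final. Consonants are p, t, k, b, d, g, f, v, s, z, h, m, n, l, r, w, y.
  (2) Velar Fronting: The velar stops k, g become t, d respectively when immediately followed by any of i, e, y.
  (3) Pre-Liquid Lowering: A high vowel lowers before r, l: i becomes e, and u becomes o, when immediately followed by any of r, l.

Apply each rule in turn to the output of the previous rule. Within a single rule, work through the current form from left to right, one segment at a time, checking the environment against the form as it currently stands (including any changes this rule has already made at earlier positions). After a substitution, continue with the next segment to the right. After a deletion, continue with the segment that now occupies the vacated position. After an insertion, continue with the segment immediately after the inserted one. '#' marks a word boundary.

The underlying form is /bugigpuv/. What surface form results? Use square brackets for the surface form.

(1) Syncope: [bugigpuv] → [bgigpv]
(2) Velar Fronting: [bgigpv] → [bdigpv]
(3) Pre-Liquid Lowering: no change — [bdigpv]

[bdigpv]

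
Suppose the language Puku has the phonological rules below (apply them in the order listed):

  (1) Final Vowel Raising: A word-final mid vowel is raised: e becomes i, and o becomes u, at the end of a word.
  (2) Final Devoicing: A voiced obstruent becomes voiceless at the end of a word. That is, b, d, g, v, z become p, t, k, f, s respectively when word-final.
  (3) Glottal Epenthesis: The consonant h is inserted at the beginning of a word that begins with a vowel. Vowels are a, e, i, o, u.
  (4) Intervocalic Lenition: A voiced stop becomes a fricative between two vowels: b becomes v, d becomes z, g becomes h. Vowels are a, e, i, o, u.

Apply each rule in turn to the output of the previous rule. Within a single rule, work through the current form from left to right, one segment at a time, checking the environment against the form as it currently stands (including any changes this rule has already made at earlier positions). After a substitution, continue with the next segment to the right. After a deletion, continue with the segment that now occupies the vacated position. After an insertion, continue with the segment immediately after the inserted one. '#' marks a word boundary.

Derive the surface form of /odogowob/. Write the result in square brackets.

[hozohowop]

(1) Final Vowel Raising: no change — [odogowob]
(2) Final Devoicing: [odogowob] → [odogowop]
(3) Glottal Epenthesis: [odogowop] → [hodogowop]
(4) Intervocalic Lenition: [hodogowop] → [hozohowop]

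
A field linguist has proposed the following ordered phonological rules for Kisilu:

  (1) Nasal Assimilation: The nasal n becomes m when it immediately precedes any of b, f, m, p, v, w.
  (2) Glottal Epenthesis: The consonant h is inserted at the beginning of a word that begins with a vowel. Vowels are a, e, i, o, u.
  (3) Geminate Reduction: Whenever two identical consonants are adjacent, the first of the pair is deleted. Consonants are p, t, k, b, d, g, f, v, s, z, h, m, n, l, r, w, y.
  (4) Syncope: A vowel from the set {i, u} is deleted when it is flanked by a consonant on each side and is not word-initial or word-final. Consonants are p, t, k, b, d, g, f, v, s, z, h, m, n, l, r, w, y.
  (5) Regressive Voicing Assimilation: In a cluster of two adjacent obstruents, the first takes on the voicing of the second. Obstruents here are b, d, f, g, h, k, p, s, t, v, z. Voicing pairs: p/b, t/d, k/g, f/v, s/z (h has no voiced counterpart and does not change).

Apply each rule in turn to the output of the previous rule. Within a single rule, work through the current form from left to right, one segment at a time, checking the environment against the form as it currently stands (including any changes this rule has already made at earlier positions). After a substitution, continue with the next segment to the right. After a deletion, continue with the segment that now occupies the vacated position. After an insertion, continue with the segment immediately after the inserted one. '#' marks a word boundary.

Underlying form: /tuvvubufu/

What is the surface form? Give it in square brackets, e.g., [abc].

[dvpfu]

(1) Nasal Assimilation: no change — [tuvvubufu]
(2) Glottal Epenthesis: no change — [tuvvubufu]
(3) Geminate Reduction: [tuvvubufu] → [tuvubufu]
(4) Syncope: [tuvubufu] → [tvbfu]
(5) Regressive Voicing Assimilation: [tvbfu] → [dvpfu]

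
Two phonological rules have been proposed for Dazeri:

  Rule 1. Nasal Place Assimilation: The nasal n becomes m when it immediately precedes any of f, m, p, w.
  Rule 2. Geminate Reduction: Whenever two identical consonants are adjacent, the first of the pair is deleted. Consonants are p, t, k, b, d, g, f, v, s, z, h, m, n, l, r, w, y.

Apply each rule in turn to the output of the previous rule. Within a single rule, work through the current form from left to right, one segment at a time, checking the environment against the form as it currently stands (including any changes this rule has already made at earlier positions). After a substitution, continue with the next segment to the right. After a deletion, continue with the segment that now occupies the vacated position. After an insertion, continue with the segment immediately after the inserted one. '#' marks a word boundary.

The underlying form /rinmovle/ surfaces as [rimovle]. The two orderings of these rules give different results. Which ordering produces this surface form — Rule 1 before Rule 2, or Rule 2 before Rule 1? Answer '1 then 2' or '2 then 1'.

1 then 2

Order 1 then 2:
  1 Nasal Place Assimilation: [rinmovle] → [rimmovle]
  2 Geminate Reduction: [rimmovle] → [rimovle]
  result: [rimovle]
Order 2 then 1:
  2 Geminate Reduction: no change — [rinmovle]
  1 Nasal Place Assimilation: [rinmovle] → [rimmovle]
  result: [rimmovle]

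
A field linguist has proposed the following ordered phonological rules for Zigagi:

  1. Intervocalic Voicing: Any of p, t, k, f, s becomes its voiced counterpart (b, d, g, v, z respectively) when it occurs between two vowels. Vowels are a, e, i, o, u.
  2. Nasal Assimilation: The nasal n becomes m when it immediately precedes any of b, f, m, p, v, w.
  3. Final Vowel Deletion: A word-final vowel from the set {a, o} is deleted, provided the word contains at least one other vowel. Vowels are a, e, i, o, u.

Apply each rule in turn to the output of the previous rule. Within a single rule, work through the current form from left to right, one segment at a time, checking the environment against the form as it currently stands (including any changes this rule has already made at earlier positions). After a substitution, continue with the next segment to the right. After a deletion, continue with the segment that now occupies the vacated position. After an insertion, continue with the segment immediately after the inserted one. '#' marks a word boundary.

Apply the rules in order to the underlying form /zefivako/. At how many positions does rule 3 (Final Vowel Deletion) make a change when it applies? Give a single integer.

1 Intervocalic Voicing: [zefivako] → [zevivago]
2 Nasal Assimilation: no change — [zevivago]
3 Final Vowel Deletion: [zevivago] → [zevivag]
Rule 3 changed 1 position(s).

1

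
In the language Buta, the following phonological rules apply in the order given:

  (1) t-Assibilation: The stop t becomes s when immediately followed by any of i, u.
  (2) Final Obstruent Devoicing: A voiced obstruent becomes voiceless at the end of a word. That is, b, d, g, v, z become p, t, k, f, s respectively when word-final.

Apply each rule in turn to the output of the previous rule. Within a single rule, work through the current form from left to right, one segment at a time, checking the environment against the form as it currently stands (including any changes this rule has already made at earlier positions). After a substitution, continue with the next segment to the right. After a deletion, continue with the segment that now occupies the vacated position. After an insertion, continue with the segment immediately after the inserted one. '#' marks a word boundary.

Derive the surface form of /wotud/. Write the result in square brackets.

[wosut]

(1) t-Assibilation: [wotud] → [wosud]
(2) Final Obstruent Devoicing: [wosud] → [wosut]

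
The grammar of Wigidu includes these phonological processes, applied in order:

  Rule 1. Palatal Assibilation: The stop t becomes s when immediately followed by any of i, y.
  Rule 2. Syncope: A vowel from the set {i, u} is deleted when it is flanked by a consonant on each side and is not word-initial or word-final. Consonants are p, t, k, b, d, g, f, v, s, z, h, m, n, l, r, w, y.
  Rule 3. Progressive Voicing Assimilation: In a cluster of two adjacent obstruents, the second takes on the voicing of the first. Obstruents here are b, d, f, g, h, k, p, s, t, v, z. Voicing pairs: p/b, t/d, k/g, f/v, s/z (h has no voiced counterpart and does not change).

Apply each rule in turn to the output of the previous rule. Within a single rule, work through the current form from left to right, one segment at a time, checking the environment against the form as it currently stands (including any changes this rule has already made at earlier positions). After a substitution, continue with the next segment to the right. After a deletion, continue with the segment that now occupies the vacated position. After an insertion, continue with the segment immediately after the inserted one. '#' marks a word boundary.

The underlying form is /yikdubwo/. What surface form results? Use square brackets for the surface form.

Rule 1 Palatal Assibilation: no change — [yikdubwo]
Rule 2 Syncope: [yikdubwo] → [ykdbwo]
Rule 3 Progressive Voicing Assimilation: [ykdbwo] → [yktpwo]

[yktpwo]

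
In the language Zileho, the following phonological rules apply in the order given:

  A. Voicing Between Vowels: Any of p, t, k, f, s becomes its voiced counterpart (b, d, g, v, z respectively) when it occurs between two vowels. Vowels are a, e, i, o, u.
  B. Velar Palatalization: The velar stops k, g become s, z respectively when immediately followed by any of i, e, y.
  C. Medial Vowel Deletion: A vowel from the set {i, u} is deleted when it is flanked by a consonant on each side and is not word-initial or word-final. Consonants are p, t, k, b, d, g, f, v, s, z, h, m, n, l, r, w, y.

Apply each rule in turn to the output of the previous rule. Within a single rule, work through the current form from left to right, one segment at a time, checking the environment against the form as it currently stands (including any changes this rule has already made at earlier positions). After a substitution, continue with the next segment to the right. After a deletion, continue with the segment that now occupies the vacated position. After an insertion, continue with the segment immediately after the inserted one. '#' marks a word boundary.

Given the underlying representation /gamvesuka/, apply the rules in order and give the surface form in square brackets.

[gamvezga]

A Voicing Between Vowels: [gamvesuka] → [gamvezuga]
B Velar Palatalization: no change — [gamvezuga]
C Medial Vowel Deletion: [gamvezuga] → [gamvezga]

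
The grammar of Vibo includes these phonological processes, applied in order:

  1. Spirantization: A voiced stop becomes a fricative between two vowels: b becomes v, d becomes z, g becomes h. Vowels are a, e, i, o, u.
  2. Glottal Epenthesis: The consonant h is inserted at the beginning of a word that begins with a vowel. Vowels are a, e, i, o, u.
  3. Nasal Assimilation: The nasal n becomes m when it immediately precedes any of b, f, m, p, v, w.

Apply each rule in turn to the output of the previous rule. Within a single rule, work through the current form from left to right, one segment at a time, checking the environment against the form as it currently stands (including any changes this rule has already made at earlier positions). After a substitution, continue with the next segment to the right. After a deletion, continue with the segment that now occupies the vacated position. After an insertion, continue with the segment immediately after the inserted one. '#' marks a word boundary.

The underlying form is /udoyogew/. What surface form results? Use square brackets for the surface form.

1 Spirantization: [udoyogew] → [uzoyohew]
2 Glottal Epenthesis: [uzoyohew] → [huzoyohew]
3 Nasal Assimilation: no change — [huzoyohew]

[huzoyohew]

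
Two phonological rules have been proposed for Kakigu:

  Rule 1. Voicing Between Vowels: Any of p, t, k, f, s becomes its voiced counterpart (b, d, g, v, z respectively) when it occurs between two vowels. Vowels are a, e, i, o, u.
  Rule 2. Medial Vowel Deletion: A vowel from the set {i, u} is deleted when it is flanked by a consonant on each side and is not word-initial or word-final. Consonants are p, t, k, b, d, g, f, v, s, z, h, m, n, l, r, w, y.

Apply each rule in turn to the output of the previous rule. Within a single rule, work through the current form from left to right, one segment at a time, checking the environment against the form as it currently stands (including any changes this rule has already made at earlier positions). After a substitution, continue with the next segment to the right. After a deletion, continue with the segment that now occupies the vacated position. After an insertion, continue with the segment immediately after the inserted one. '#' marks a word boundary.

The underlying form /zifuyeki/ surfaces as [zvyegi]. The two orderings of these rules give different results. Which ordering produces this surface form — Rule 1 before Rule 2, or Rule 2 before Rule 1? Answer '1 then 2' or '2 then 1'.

1 then 2

Order 1 then 2:
  1 Voicing Between Vowels: [zifuyeki] → [zivuyegi]
  2 Medial Vowel Deletion: [zivuyegi] → [zvyegi]
  result: [zvyegi]
Order 2 then 1:
  2 Medial Vowel Deletion: [zifuyeki] → [zfyeki]
  1 Voicing Between Vowels: [zfyeki] → [zfyegi]
  result: [zfyegi]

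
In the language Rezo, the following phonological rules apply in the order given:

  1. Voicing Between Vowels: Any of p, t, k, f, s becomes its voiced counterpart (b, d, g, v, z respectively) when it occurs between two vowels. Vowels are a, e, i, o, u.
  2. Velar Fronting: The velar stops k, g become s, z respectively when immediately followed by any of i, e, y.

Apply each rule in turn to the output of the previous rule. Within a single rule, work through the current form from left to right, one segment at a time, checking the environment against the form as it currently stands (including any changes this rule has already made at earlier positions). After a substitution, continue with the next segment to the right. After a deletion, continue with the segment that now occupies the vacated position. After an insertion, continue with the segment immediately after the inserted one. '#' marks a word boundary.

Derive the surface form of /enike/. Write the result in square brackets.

1 Voicing Between Vowels: [enike] → [enige]
2 Velar Fronting: [enige] → [enize]

[enize]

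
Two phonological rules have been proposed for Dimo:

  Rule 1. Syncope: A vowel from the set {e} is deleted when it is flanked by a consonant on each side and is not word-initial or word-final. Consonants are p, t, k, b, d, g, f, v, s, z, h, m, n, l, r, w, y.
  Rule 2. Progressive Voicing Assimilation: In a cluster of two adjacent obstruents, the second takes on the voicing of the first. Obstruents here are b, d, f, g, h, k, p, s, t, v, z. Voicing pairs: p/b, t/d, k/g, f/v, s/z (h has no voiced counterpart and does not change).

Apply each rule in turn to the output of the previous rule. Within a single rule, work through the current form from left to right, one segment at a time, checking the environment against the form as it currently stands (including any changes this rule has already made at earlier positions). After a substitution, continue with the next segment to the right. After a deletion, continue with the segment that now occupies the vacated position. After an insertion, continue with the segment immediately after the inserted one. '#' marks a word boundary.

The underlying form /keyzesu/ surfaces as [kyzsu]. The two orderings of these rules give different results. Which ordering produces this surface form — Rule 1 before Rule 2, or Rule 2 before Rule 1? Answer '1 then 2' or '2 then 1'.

Order 1 then 2:
  1 Syncope: [keyzesu] → [kyzsu]
  2 Progressive Voicing Assimilation: [kyzsu] → [kyzzu]
  result: [kyzzu]
Order 2 then 1:
  2 Progressive Voicing Assimilation: no change — [keyzesu]
  1 Syncope: [keyzesu] → [kyzsu]
  result: [kyzsu]

2 then 1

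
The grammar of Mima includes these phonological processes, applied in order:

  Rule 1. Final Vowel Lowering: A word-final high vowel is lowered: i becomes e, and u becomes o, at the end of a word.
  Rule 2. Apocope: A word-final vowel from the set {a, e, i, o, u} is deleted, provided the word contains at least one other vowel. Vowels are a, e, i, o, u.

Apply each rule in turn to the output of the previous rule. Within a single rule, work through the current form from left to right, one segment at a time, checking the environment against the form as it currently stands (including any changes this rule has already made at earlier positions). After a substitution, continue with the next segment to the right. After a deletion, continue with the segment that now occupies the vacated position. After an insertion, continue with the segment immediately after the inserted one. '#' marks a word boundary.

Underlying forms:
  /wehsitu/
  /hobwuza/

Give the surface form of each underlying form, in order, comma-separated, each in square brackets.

/wehsitu/:
  Rule 1 Final Vowel Lowering: [wehsitu] → [wehsito]
  Rule 2 Apocope: [wehsito] → [wehsit]
/hobwuza/:
  Rule 1 Final Vowel Lowering: no change — [hobwuza]
  Rule 2 Apocope: [hobwuza] → [hobwuz]

[wehsit], [hobwuz]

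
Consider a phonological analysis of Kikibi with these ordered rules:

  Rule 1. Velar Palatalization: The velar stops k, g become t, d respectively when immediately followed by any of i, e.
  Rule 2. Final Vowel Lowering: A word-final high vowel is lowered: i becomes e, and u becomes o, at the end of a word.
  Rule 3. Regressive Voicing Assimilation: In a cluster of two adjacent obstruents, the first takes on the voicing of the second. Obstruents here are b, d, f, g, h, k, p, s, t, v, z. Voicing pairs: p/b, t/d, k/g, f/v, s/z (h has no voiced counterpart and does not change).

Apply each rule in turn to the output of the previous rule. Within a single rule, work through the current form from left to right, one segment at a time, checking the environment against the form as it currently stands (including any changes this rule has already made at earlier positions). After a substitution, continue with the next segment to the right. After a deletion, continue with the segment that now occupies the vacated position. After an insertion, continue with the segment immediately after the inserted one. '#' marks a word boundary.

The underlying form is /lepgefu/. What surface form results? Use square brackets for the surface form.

[lebdefo]

Rule 1 Velar Palatalization: [lepgefu] → [lepdefu]
Rule 2 Final Vowel Lowering: [lepdefu] → [lepdefo]
Rule 3 Regressive Voicing Assimilation: [lepdefo] → [lebdefo]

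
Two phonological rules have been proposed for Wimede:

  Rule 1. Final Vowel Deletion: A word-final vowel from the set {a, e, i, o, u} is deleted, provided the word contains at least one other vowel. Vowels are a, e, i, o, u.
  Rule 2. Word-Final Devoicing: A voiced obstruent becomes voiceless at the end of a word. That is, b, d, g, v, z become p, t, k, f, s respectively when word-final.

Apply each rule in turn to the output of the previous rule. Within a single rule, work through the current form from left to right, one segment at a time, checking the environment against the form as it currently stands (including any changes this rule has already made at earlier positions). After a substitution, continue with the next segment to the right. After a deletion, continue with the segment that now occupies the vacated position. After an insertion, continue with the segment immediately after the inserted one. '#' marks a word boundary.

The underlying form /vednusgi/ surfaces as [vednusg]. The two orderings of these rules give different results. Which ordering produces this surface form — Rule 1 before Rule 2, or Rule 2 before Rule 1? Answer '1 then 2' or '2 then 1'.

2 then 1

Order 1 then 2:
  1 Final Vowel Deletion: [vednusgi] → [vednusg]
  2 Word-Final Devoicing: [vednusg] → [vednusk]
  result: [vednusk]
Order 2 then 1:
  2 Word-Final Devoicing: no change — [vednusgi]
  1 Final Vowel Deletion: [vednusgi] → [vednusg]
  result: [vednusg]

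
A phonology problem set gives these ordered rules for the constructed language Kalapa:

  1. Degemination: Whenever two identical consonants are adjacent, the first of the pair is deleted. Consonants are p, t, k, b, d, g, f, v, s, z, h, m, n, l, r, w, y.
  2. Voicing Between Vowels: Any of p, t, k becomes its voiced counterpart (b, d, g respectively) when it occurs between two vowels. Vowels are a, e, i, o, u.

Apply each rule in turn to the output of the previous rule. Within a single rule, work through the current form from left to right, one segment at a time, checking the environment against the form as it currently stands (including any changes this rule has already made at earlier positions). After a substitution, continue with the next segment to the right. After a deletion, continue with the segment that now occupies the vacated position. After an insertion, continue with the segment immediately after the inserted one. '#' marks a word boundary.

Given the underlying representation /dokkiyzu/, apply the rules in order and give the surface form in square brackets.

[dogiyzu]

1 Degemination: [dokkiyzu] → [dokiyzu]
2 Voicing Between Vowels: [dokiyzu] → [dogiyzu]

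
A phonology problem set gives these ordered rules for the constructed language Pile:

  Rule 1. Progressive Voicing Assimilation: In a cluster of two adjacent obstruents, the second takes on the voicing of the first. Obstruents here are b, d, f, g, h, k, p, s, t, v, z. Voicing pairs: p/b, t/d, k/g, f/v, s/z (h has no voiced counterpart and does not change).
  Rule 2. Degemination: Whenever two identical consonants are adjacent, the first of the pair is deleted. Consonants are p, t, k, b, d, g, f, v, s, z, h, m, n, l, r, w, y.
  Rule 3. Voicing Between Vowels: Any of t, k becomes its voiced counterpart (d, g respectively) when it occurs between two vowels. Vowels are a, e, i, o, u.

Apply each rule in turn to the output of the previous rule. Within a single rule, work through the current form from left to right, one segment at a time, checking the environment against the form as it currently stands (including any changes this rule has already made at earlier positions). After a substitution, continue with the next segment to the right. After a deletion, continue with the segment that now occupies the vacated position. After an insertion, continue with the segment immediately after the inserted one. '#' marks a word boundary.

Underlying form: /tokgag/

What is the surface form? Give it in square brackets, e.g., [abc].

Rule 1 Progressive Voicing Assimilation: [tokgag] → [tokkag]
Rule 2 Degemination: [tokkag] → [tokag]
Rule 3 Voicing Between Vowels: [tokag] → [togag]

[togag]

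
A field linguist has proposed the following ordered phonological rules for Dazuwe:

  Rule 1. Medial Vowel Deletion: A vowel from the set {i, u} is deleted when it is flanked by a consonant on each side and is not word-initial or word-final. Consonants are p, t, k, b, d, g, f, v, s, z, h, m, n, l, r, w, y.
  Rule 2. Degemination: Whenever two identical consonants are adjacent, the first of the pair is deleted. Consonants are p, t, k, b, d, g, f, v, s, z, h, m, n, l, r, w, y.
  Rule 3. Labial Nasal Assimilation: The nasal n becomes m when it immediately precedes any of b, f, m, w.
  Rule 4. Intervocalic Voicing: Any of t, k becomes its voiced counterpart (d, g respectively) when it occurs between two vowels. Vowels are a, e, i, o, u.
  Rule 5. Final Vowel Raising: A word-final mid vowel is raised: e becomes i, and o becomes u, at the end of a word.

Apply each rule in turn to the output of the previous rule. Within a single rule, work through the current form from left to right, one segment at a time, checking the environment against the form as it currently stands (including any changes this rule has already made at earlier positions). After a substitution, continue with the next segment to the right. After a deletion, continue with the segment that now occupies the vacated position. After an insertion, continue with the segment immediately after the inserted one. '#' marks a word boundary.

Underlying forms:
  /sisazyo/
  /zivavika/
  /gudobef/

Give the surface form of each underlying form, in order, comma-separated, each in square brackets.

[sazyu], [zvavka], [gdobef]

/sisazyo/:
  Rule 1 Medial Vowel Deletion: [sisazyo] → [ssazyo]
  Rule 2 Degemination: [ssazyo] → [sazyo]
  Rule 3 Labial Nasal Assimilation: no change — [sazyo]
  Rule 4 Intervocalic Voicing: no change — [sazyo]
  Rule 5 Final Vowel Raising: [sazyo] → [sazyu]
/zivavika/:
  Rule 1 Medial Vowel Deletion: [zivavika] → [zvavka]
  Rule 2 Degemination: no change — [zvavka]
  Rule 3 Labial Nasal Assimilation: no change — [zvavka]
  Rule 4 Intervocalic Voicing: no change — [zvavka]
  Rule 5 Final Vowel Raising: no change — [zvavka]
/gudobef/:
  Rule 1 Medial Vowel Deletion: [gudobef] → [gdobef]
  Rule 2 Degemination: no change — [gdobef]
  Rule 3 Labial Nasal Assimilation: no change — [gdobef]
  Rule 4 Intervocalic Voicing: no change — [gdobef]
  Rule 5 Final Vowel Raising: no change — [gdobef]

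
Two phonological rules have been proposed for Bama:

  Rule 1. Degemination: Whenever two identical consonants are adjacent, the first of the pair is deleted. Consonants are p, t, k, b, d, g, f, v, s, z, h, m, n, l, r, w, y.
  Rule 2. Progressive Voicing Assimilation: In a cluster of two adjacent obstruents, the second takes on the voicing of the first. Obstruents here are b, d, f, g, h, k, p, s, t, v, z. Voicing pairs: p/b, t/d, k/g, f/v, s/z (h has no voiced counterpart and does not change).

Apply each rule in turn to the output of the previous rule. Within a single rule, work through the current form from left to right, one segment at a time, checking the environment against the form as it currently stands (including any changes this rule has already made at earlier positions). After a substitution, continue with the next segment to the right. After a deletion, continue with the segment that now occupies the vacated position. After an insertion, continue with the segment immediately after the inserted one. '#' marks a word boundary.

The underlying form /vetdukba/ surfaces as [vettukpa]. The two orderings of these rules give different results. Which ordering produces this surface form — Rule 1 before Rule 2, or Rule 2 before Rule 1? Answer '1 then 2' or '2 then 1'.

1 then 2

Order 1 then 2:
  1 Degemination: no change — [vetdukba]
  2 Progressive Voicing Assimilation: [vetdukba] → [vettukpa]
  result: [vettukpa]
Order 2 then 1:
  2 Progressive Voicing Assimilation: [vetdukba] → [vettukpa]
  1 Degemination: [vettukpa] → [vetukpa]
  result: [vetukpa]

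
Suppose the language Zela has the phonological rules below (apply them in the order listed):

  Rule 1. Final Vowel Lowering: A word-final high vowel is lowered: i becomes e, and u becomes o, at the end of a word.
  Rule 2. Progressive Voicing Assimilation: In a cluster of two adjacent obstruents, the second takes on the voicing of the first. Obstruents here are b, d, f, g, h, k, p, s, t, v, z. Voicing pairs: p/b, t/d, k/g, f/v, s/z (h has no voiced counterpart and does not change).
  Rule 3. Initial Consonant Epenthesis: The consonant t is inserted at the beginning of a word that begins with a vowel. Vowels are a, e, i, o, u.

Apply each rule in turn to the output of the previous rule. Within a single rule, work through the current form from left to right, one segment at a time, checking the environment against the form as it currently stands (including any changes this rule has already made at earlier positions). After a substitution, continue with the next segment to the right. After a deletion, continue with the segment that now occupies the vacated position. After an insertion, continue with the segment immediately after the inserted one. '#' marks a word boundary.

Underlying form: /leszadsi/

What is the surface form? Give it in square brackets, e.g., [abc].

Rule 1 Final Vowel Lowering: [leszadsi] → [leszadse]
Rule 2 Progressive Voicing Assimilation: [leszadse] → [lessadze]
Rule 3 Initial Consonant Epenthesis: no change — [lessadze]

[lessadze]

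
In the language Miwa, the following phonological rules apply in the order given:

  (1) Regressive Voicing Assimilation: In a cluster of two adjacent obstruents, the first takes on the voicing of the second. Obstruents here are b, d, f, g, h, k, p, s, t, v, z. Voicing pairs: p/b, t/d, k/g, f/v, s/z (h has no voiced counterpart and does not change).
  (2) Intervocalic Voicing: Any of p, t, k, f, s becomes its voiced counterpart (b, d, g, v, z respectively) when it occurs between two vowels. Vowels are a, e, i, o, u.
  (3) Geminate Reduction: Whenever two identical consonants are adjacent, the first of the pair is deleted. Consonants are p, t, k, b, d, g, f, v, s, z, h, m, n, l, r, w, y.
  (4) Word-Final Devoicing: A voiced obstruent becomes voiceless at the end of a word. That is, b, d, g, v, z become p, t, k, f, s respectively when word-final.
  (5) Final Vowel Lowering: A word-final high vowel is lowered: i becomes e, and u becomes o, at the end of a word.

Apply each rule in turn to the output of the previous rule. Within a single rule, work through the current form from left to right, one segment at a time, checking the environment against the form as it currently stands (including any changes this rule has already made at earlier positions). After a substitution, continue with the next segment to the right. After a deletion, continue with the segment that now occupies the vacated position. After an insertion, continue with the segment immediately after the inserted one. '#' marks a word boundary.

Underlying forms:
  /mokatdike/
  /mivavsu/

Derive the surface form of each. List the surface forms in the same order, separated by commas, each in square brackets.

[mogadige], [mivafso]

/mokatdike/:
  (1) Regressive Voicing Assimilation: [mokatdike] → [mokaddike]
  (2) Intervocalic Voicing: [mokaddike] → [mogaddige]
  (3) Geminate Reduction: [mogaddige] → [mogadige]
  (4) Word-Final Devoicing: no change — [mogadige]
  (5) Final Vowel Lowering: no change — [mogadige]
/mivavsu/:
  (1) Regressive Voicing Assimilation: [mivavsu] → [mivafsu]
  (2) Intervocalic Voicing: no change — [mivafsu]
  (3) Geminate Reduction: no change — [mivafsu]
  (4) Word-Final Devoicing: no change — [mivafsu]
  (5) Final Vowel Lowering: [mivafsu] → [mivafso]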